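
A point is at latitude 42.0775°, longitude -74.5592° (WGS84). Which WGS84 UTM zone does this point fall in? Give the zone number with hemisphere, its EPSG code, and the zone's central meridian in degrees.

Zone 18N (EPSG:32618), central meridian -75°

UTM zone = ⌊(λ + 180)/6⌋ + 1; -74.5592° ∈ [-78°, -72°) → zone 18.
Hemisphere: N (φ ≥ 0).
Central meridian λ₀ = 6×18 − 183 = -75°.
EPSG code: 32618.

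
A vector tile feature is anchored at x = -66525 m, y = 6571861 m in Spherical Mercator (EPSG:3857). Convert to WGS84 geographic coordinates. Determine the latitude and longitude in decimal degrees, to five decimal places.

lat 50.71970°, lon -0.59760°

R = 6378137 m. λ = x/R = -0.59760424°.
φ = 2·arctan(exp(y/R)) − 90° = 2·arctan(2.80211) − 90° = 50.71970073°.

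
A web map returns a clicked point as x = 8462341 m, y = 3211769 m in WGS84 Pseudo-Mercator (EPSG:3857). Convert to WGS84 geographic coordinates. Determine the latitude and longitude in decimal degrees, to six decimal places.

R = 6378137 m. λ = x/R = 76.01850260°.
φ = 2·arctan(exp(y/R)) − 90° = 2·arctan(1.65460) − 90° = 27.70450139°.

lat 27.704501°, lon 76.018503°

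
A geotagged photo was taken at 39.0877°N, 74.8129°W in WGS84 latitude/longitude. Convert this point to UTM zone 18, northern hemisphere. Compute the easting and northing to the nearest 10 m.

Zone 18 central meridian λ₀ = 6×18 − 183 = -75°; Δλ = +0.1871°.
Transverse Mercator on WGS84 with k₀ = 0.9996 gives E = 516181.304 m, N = 4326525.478 m.

E 516180 m, N 4326530 m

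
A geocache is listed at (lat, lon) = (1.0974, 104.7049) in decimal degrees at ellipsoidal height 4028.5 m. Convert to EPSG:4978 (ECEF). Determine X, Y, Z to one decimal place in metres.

X -1619758.0 m, Y 6171999.7 m, Z 121414.1 m

WGS84: a = 6378137 m, e² = 0.006694380; N(φ) = a/√(1−e²sin²φ) = 6378144.831 m.
X = (N+h)·cosφ·cosλ = -1619757.979 m; Y = (N+h)·cosφ·sinλ = 6171999.667 m; Z = (N(1−e²)+h)·sinφ = 121414.094 m.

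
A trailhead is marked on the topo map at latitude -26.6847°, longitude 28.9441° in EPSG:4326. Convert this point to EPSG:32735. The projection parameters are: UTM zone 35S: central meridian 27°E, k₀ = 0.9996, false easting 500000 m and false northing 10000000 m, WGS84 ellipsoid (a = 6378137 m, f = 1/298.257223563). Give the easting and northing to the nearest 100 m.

Zone 35 central meridian λ₀ = 6×35 − 183 = 27°; Δλ = +1.9441°.
Transverse Mercator on WGS84 with k₀ = 0.9996 gives E = 693441.588 m, N = 7047012.177 m.

E 693400 m, N 7047000 m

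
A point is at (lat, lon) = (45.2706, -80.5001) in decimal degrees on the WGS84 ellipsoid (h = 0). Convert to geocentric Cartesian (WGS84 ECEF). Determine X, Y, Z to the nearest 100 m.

X 742100 m, Y -4434600 m, Z 4508600 m

WGS84: a = 6378137 m, e² = 0.006694380; N(φ) = a/√(1−e²sin²φ) = 6388939.627 m.
X = (N+h)·cosφ·cosλ = 742091.839 m; Y = (N+h)·cosφ·sinλ = -4434613.513 m; Z = (N(1−e²)+h)·sinφ = 4508562.918 m.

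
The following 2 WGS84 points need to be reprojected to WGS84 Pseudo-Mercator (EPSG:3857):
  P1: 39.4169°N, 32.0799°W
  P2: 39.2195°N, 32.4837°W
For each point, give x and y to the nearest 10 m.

P1: x -3571120 m, y 4781570 m; P2: x -3616070 m, y 4753160 m

Web Mercator: x = R·λ, y = R·ln tan(π/4+φ/2), R = 6378137 m.
P1 (39.4169°, -32.0799°) → (-3571118.133, 4781566.079) m.
P2 (39.2195°, -32.4837°) → (-3616068.943, 4753162.013) m.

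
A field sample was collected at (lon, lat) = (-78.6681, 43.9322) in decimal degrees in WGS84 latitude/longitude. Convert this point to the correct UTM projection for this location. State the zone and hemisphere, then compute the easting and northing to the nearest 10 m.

Zone 17N: E 687170 m, N 4866990 m

Longitude -78.6681° lies in the 6° band [-84°, -78°), giving zone 17; latitude is north of the equator, so 17N.
Zone 17 central meridian λ₀ = 6×17 − 183 = -81°; Δλ = +2.3319°.
Transverse Mercator on WGS84 with k₀ = 0.9996 gives E = 687172.784 m, N = 4866985.880 m.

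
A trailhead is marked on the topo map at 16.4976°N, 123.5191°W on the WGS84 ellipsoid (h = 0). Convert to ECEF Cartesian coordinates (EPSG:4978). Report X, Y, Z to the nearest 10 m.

WGS84: a = 6378137 m, e² = 0.006694380; N(φ) = a/√(1−e²sin²φ) = 6379859.308 m.
X = (N+h)·cosφ·cosλ = -3378015.235 m; Y = (N+h)·cosφ·sinλ = -5099929.640 m; Z = (N(1−e²)+h)·sinφ = 1799593.352 m.

X -3378020 m, Y -5099930 m, Z 1799590 m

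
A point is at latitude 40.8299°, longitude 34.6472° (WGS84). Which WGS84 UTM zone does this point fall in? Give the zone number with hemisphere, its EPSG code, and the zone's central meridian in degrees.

Zone 36N (EPSG:32636), central meridian 33°

UTM zone = ⌊(λ + 180)/6⌋ + 1; 34.6472° ∈ [30°, 36°) → zone 36.
Hemisphere: N (φ ≥ 0).
Central meridian λ₀ = 6×36 − 183 = 33°.
EPSG code: 32636.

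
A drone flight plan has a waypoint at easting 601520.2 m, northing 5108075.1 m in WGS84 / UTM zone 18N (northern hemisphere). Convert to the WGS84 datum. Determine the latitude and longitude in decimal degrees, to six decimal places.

Zone 18N: λ₀ = -75°, k₀ = 0.9996, false easting 500000 m.
Meridian distance M = (N − FN)/k₀ = 5110119.1 m.
Inverse transverse Mercator on WGS84 gives φ = 46.11870010°, λ = -73.68610013°.

lat 46.118700°, lon -73.686100°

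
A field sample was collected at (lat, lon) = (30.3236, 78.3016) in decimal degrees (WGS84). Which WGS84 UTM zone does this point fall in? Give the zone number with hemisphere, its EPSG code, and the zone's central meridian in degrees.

Zone 44N (EPSG:32644), central meridian 81°

UTM zone = ⌊(λ + 180)/6⌋ + 1; 78.3016° ∈ [78°, 84°) → zone 44.
Hemisphere: N (φ ≥ 0).
Central meridian λ₀ = 6×44 − 183 = 81°.
EPSG code: 32644.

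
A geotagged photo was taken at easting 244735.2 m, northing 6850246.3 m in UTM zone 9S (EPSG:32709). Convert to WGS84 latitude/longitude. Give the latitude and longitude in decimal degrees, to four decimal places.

Zone 9S: λ₀ = -129°, k₀ = 0.9996, false easting 500000 m, false northing 10000000 m.
Meridian distance M = (N − FN)/k₀ = -3151014.1 m.
Inverse transverse Mercator on WGS84 gives φ = -28.44940021°, λ = -131.60659999°.

lat -28.4494°, lon -131.6066°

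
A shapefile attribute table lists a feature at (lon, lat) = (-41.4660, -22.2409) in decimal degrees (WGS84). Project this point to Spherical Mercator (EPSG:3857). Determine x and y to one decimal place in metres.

x -4615974.0 m, y -2540472.8 m

Web Mercator is spherical with R = a = 6378137 m.
x = R·λ = 6378137 × -0.723718228 = -4615974.005 m.
y = R·ln tan(π/4 + φ/2) = 6378137 × -0.398309543 = -2540472.835 m.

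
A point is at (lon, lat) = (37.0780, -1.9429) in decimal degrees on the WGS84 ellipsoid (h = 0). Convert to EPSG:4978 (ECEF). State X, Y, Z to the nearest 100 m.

X 5085700 m, Y 3843200 m, Z -214800 m

WGS84: a = 6378137 m, e² = 0.006694380; N(φ) = a/√(1−e²sin²φ) = 6378161.540 m.
X = (N+h)·cosφ·cosλ = 5085670.666 m; Y = (N+h)·cosφ·sinλ = 3843193.710 m; Z = (N(1−e²)+h)·sinφ = -214794.417 m.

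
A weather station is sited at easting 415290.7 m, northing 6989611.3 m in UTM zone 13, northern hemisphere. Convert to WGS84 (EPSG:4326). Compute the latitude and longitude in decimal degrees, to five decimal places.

Zone 13N: λ₀ = -105°, k₀ = 0.9996, false easting 500000 m.
Meridian distance M = (N − FN)/k₀ = 6992408.3 m.
Inverse transverse Mercator on WGS84 gives φ = 63.02619993°, λ = -106.67400029°.

lat 63.02620°, lon -106.67400°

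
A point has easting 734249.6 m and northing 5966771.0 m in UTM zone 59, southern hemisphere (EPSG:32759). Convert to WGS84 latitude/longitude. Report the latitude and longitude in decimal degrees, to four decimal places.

Zone 59S: λ₀ = 171°, k₀ = 0.9996, false easting 500000 m, false northing 10000000 m.
Meridian distance M = (N − FN)/k₀ = -4034842.9 m.
Inverse transverse Mercator on WGS84 gives φ = -36.41570007°, λ = 173.61259972°.

lat -36.4157°, lon 173.6126°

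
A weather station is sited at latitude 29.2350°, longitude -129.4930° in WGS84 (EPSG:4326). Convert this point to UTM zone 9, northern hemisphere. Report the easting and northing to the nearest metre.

E 452091 m, N 3234123 m

Zone 9 central meridian λ₀ = 6×9 − 183 = -129°; Δλ = -0.4930°.
Transverse Mercator on WGS84 with k₀ = 0.9996 gives E = 452090.535 m, N = 3234122.727 m.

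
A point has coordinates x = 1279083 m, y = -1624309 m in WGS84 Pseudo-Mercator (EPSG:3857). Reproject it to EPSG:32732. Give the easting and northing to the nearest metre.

Web Mercator inverse (R = 6378137 m) → φ = -14.43620284°, λ = 11.49019809°.
UTM 32S forward: E = 768477.969 m, N = 8402575.777 m.

E 768478 m, N 8402576 m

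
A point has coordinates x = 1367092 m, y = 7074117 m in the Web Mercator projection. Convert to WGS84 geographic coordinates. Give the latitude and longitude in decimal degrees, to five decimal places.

lat 53.48980°, lon 12.28080°

R = 6378137 m. λ = x/R = 12.28079638°.
φ = 2·arctan(exp(y/R)) − 90° = 2·arctan(3.03169) − 90° = 53.48980212°.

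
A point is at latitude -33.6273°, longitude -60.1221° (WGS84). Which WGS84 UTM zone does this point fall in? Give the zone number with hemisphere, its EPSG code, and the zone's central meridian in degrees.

UTM zone = ⌊(λ + 180)/6⌋ + 1; -60.1221° ∈ [-66°, -60°) → zone 20.
Hemisphere: S (φ < 0).
Central meridian λ₀ = 6×20 − 183 = -63°.
EPSG code: 32720.

Zone 20S (EPSG:32720), central meridian -63°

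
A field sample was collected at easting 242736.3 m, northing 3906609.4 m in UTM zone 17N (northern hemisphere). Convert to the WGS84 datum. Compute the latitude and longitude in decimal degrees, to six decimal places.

Zone 17N: λ₀ = -81°, k₀ = 0.9996, false easting 500000 m.
Meridian distance M = (N − FN)/k₀ = 3908172.7 m.
Inverse transverse Mercator on WGS84 gives φ = 35.26959976°, λ = -83.82820016°.

lat 35.269600°, lon -83.828200°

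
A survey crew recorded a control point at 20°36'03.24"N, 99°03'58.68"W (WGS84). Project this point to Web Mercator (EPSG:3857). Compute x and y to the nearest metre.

x -11028010 m, y 2344353 m

Web Mercator is spherical with R = a = 6378137 m.
x = R·λ = 6378137 × -1.729033113 = -11028010.071 m.
y = R·ln tan(π/4 + φ/2) = 6378137 × 0.367560826 = 2344353.303 m.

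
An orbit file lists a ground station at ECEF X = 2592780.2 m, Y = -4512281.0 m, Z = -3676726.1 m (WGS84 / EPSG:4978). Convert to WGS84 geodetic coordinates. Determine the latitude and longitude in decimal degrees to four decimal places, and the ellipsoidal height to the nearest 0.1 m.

λ = atan2(Y, X) = -60.11810017°; p = √(X²+Y²) = 5204151.1 m.
Bowring's method on WGS84 (a = 6378137 m, b = 6356752.314 m) gives φ = -35.42270000°, h = 937.930 m.

lat -35.4227°, lon -60.1181°, h 937.9 m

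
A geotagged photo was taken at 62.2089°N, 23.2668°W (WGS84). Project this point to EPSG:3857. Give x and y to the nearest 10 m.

Web Mercator is spherical with R = a = 6378137 m.
x = R·λ = 6378137 × -0.406082266 = -2590048.328 m.
y = R·ln tan(π/4 + φ/2) = 6378137 × 1.396778899 = 8908847.174 m.

x -2590050 m, y 8908850 m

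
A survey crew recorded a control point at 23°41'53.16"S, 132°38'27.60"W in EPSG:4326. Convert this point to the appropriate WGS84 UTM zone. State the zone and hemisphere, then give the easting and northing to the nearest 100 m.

Longitude -132.6410° lies in the 6° band [-138°, -132°), giving zone 8; latitude is south of the equator, so 8S.
Zone 8 central meridian λ₀ = 6×8 − 183 = -135°; Δλ = +2.3590°.
Transverse Mercator on WGS84 with k₀ = 0.9996 gives E = 740539.158 m, N = 7377206.369 m.

Zone 8S: E 740500 m, N 7377200 m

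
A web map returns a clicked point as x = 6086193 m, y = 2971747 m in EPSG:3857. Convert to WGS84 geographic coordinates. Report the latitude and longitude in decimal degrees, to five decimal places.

R = 6378137 m. λ = x/R = 54.67320194°.
φ = 2·arctan(exp(y/R)) − 90° = 2·arctan(1.59349) − 90° = 25.77909873°.

lat 25.77910°, lon 54.67320°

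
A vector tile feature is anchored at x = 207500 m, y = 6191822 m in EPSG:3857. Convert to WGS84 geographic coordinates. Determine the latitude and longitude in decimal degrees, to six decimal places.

R = 6378137 m. λ = x/R = 1.86400421°.
φ = 2·arctan(exp(y/R)) − 90° = 2·arctan(2.64003) − 90° = 48.50820290°.

lat 48.508203°, lon 1.864004°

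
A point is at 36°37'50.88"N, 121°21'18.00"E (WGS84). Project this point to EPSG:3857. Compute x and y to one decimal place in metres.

Web Mercator is spherical with R = a = 6378137 m.
x = R·λ = 6378137 × 2.118044314 = 13509176.805 m.
y = R·ln tan(π/4 + φ/2) = 6378137 × 0.687939010 = 4387769.253 m.

x 13509176.8 m, y 4387769.3 m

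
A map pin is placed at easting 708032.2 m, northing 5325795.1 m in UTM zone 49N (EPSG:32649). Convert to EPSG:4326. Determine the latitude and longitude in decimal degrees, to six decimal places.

Zone 49N: λ₀ = 111°, k₀ = 0.9996, false easting 500000 m.
Meridian distance M = (N − FN)/k₀ = 5327926.3 m.
Inverse transverse Mercator on WGS84 gives φ = 48.05150025°, λ = 113.79169937°.

lat 48.051500°, lon 113.791699°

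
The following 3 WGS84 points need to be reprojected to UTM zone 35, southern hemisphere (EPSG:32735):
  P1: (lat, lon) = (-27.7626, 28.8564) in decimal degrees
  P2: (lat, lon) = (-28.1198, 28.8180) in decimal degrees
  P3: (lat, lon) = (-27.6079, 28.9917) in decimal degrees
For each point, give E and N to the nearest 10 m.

UTM zone 35S: λ₀ = 27°, k₀ = 0.9996.
P1 (-27.7626°, 28.8564°) → (682942.634, 6927714.359) m.
P2 (-28.1198°, 28.8180°) → (678569.041, 6888191.121) m.
P3 (-27.6079°, 28.9917°) → (696555.970, 6944647.724) m.

P1: E 682940 m, N 6927710 m; P2: E 678570 m, N 6888190 m; P3: E 696560 m, N 6944650 m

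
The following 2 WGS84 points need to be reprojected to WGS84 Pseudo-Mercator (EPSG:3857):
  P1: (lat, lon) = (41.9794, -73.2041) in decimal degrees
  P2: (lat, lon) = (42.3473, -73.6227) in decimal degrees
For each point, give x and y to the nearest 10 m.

Web Mercator: x = R·λ, y = R·ln tan(π/4+φ/2), R = 6378137 m.
P1 (41.9794°, -73.2041°) → (-8149043.136, 5157894.163) m.
P2 (42.3473°, -73.6227°) → (-8195641.475, 5213146.108) m.

P1: x -8149040 m, y 5157890 m; P2: x -8195640 m, y 5213150 m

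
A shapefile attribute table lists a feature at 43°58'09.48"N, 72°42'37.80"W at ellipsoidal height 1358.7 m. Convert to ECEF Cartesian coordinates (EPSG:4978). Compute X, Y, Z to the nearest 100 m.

WGS84: a = 6378137 m, e² = 0.006694380; N(φ) = a/√(1−e²sin²φ) = 6388452.425 m.
X = (N+h)·cosφ·cosλ = 1366769.779 m; Y = (N+h)·cosφ·sinλ = -4391026.610 m; Z = (N(1−e²)+h)·sinφ = 4406580.520 m.

X 1366800 m, Y -4391000 m, Z 4406600 m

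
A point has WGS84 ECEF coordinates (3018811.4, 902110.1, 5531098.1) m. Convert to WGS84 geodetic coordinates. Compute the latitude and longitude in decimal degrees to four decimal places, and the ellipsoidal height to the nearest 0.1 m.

lat 60.4977°, lon 16.6377°, h 3566.3 m

λ = atan2(Y, X) = 16.63770064°; p = √(X²+Y²) = 3150718.2 m.
Bowring's method on WGS84 (a = 6378137 m, b = 6356752.314 m) gives φ = 60.49770032°, h = 3566.298 m.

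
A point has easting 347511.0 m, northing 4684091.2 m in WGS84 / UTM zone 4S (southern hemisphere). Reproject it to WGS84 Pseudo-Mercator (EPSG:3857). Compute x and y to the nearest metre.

Unproject from UTM 4S (λ₀ = -159°) → φ = -47.97829970°, λ = -161.04339937°.
Web Mercator (R = 6378137 m): x = -17927269.213 m, y = -6103245.438 m.

x -17927269 m, y -6103245 m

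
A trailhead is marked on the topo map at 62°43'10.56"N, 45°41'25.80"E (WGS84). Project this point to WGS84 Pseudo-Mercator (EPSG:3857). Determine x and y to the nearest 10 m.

x 5086240 m, y 9031820 m

Web Mercator is spherical with R = a = 6378137 m.
x = R·λ = 6378137 × 0.797449662 = 5086243.194 m.
y = R·ln tan(π/4 + φ/2) = 6378137 × 1.416059896 = 9031824.015 m.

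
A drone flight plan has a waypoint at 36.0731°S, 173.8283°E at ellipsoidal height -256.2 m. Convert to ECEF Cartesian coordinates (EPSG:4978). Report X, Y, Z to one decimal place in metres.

WGS84: a = 6378137 m, e² = 0.006694380; N(φ) = a/√(1−e²sin²φ) = 6385551.666 m.
X = (N+h)·cosφ·cosλ = -5131107.591 m; Y = (N+h)·cosφ·sinλ = 554852.493 m; Z = (N(1−e²)+h)·sinφ = -3734599.838 m.

X -5131107.6 m, Y 554852.5 m, Z -3734599.8 m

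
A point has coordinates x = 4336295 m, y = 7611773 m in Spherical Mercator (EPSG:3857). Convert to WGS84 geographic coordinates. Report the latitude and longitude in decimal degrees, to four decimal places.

R = 6378137 m. λ = x/R = 38.95360075°.
φ = 2·arctan(exp(y/R)) − 90° = 2·arctan(3.29833) − 90° = 56.26710248°.

lat 56.2671°, lon 38.9536°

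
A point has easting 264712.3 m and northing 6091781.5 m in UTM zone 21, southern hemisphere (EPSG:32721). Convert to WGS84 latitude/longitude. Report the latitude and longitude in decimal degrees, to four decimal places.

Zone 21S: λ₀ = -57°, k₀ = 0.9996, false easting 500000 m, false northing 10000000 m.
Meridian distance M = (N − FN)/k₀ = -3909782.4 m.
Inverse transverse Mercator on WGS84 gives φ = -35.28949959°, λ = -59.58730038°.

lat -35.2895°, lon -59.5873°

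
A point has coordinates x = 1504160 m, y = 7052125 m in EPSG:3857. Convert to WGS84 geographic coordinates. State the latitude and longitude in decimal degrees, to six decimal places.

lat 53.372099°, lon 13.512099°

R = 6378137 m. λ = x/R = 13.51209918°.
φ = 2·arctan(exp(y/R)) − 90° = 2·arctan(3.02125) − 90° = 53.37209922°.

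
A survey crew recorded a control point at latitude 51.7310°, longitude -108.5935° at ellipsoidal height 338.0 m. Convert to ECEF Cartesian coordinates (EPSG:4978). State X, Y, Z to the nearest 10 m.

WGS84: a = 6378137 m, e² = 0.006694380; N(φ) = a/√(1−e²sin²φ) = 6391337.294 m.
X = (N+h)·cosφ·cosλ = -1262242.332 m; Y = (N+h)·cosφ·sinλ = -3752085.218 m; Z = (N(1−e²)+h)·sinφ = 4984586.526 m.

X -1262240 m, Y -3752090 m, Z 4984590 m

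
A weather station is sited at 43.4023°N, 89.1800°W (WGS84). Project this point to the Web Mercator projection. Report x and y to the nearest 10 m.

Web Mercator is spherical with R = a = 6378137 m.
x = R·λ = 6378137 × -1.556484627 = -9927472.189 m.
y = R·ln tan(π/4 + φ/2) = 6378137 × 0.842472945 = 5373407.865 m.

x -9927470 m, y 5373410 m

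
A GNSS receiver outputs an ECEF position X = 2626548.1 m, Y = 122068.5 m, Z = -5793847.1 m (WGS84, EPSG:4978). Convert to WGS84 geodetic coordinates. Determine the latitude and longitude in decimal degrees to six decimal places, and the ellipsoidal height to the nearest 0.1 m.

lat -65.734799°, lon 2.660900°, h 2182.6 m

λ = atan2(Y, X) = 2.66089964°; p = √(X²+Y²) = 2629383.1 m.
Bowring's method on WGS84 (a = 6378137 m, b = 6356752.314 m) gives φ = -65.73479949°, h = 2182.581 m.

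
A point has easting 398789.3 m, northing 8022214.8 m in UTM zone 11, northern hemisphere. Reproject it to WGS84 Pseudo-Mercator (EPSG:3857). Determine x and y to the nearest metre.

x -13356079 m, y 11853318 m

Unproject from UTM 11N (λ₀ = -117°) → φ = 72.27590016°, λ = -119.97970131°.
Web Mercator (R = 6378137 m): x = -13356079.255 m, y = 11853318.418 m.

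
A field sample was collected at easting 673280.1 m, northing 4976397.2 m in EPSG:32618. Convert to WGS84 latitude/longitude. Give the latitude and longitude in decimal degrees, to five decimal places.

Zone 18N: λ₀ = -75°, k₀ = 0.9996, false easting 500000 m.
Meridian distance M = (N − FN)/k₀ = 4978388.6 m.
Inverse transverse Mercator on WGS84 gives φ = 44.91989991°, λ = -72.80449989°.

lat 44.91990°, lon -72.80450°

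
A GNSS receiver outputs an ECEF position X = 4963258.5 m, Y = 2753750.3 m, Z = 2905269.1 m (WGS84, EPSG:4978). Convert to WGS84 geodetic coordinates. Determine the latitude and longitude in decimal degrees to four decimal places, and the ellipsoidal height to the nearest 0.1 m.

λ = atan2(Y, X) = 29.02270036°; p = √(X²+Y²) = 5676008.8 m.
Bowring's method on WGS84 (a = 6378137 m, b = 6356752.314 m) gives φ = 27.26200045°, h = 2656.499 m.

lat 27.2620°, lon 29.0227°, h 2656.5 m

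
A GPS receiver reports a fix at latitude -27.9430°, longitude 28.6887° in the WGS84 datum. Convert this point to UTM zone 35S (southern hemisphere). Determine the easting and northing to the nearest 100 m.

Zone 35 central meridian λ₀ = 6×35 − 183 = 27°; Δλ = +1.6887°.
Transverse Mercator on WGS84 with k₀ = 0.9996 gives E = 666138.119 m, N = 6907964.302 m.

E 666100 m, N 6908000 m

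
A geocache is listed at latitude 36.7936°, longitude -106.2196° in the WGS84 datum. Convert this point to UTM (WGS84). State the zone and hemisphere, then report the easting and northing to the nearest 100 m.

Longitude -106.2196° lies in the 6° band [-108°, -102°), giving zone 13; latitude is north of the equator, so 13N.
Zone 13 central meridian λ₀ = 6×13 − 183 = -105°; Δλ = -1.2196°.
Transverse Mercator on WGS84 with k₀ = 0.9996 gives E = 391189.840 m, N = 4072669.813 m.

Zone 13N: E 391200 m, N 4072700 m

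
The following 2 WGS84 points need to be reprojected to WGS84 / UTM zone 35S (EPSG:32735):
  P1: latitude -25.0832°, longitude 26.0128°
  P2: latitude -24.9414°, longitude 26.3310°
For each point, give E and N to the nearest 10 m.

P1: E 400450 m, N 7225480 m; P2: E 432460 m, N 7241370 m

UTM zone 35S: λ₀ = 27°, k₀ = 0.9996.
P1 (-25.0832°, 26.0128°) → (400445.945, 7225475.971) m.
P2 (-24.9414°, 26.3310°) → (432458.424, 7241374.637) m.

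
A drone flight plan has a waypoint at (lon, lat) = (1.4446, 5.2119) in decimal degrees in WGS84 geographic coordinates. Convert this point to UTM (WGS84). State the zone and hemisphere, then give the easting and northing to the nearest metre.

Zone 31N: E 327613 m, N 576300 m

Longitude 1.4446° lies in the 6° band [0°, 6°), giving zone 31; latitude is north of the equator, so 31N.
Zone 31 central meridian λ₀ = 6×31 − 183 = 3°; Δλ = -1.5554°.
Transverse Mercator on WGS84 with k₀ = 0.9996 gives E = 327612.774 m, N = 576300.070 m.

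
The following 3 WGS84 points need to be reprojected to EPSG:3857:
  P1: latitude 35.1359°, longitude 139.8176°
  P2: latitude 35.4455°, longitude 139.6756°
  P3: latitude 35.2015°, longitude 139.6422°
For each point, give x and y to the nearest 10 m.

Web Mercator: x = R·λ, y = R·ln tan(π/4+φ/2), R = 6378137 m.
P1 (35.1359°, 139.8176°) → (15564424.036, 4182364.782) m.
P2 (35.4455°, 139.6756°) → (15548616.668, 4224588.837) m.
P3 (35.2015°, 139.6422°) → (15544898.597, 4191298.017) m.

P1: x 15564420 m, y 4182360 m; P2: x 15548620 m, y 4224590 m; P3: x 15544900 m, y 4191300 m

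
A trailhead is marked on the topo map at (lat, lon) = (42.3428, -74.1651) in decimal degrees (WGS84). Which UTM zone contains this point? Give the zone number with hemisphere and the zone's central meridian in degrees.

UTM zone = ⌊(λ + 180)/6⌋ + 1; -74.1651° ∈ [-78°, -72°) → zone 18.
Hemisphere: N (φ ≥ 0).
Central meridian λ₀ = 6×18 − 183 = -75°.

Zone 18N, central meridian -75°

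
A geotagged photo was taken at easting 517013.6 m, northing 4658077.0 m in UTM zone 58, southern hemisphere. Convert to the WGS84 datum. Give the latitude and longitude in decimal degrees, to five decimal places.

Zone 58S: λ₀ = 165°, k₀ = 0.9996, false easting 500000 m, false northing 10000000 m.
Meridian distance M = (N − FN)/k₀ = -5344060.6 m.
Inverse transverse Mercator on WGS84 gives φ = -48.23030002°, λ = 165.22909967°.

lat -48.23030°, lon 165.22910°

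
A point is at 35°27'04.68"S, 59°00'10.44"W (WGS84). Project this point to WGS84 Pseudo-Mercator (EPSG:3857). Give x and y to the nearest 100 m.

x -6568200 m, y -4225400 m

Web Mercator is spherical with R = a = 6378137 m.
x = R·λ = 6378137 × -1.029794873 = -6568172.783 m.
y = R·ln tan(π/4 + φ/2) = 6378137 × -0.662478934 = -4225381.401 m.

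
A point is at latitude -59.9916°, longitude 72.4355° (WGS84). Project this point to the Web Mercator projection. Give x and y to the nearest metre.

Web Mercator is spherical with R = a = 6378137 m.
x = R·λ = 6378137 × 1.264237970 = 8063482.975 m.
y = R·ln tan(π/4 + φ/2) = 6378137 × -1.316664719 = -8397867.960 m.

x 8063483 m, y -8397868 m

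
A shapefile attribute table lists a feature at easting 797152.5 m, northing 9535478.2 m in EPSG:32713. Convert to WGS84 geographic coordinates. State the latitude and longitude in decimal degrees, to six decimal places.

lat -4.198000°, lon -102.323400°

Zone 13S: λ₀ = -105°, k₀ = 0.9996, false easting 500000 m, false northing 10000000 m.
Meridian distance M = (N − FN)/k₀ = -464707.7 m.
Inverse transverse Mercator on WGS84 gives φ = -4.19799969°, λ = -102.32339969°.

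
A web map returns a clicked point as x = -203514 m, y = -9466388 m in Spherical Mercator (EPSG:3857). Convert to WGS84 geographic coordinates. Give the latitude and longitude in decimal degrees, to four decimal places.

R = 6378137 m. λ = x/R = -1.82819737°.
φ = 2·arctan(exp(y/R)) − 90° = 2·arctan(0.22669) − 90° = -64.45550133°.

lat -64.4555°, lon -1.8282°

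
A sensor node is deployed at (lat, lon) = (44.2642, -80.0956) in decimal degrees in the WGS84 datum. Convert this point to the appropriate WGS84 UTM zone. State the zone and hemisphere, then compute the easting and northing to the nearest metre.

Longitude -80.0956° lies in the 6° band [-84°, -78°), giving zone 17; latitude is north of the equator, so 17N.
Zone 17 central meridian λ₀ = 6×17 − 183 = -81°; Δλ = +0.9044°.
Transverse Mercator on WGS84 with k₀ = 0.9996 gives E = 572187.015 m, N = 4901615.302 m.

Zone 17N: E 572187 m, N 4901615 m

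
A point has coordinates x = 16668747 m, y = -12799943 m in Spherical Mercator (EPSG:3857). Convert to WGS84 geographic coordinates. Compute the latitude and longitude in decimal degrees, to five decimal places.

lat -74.68930°, lon 149.73790°

R = 6378137 m. λ = x/R = 149.73790197°.
φ = 2·arctan(exp(y/R)) − 90° = 2·arctan(0.13441) − 90° = -74.68930009°.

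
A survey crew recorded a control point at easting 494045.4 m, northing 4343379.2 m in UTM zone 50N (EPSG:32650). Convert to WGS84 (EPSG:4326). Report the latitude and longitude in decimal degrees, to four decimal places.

lat 39.2397°, lon 116.9310°

Zone 50N: λ₀ = 117°, k₀ = 0.9996, false easting 500000 m.
Meridian distance M = (N − FN)/k₀ = 4345117.2 m.
Inverse transverse Mercator on WGS84 gives φ = 39.23970030°, λ = 116.93100023°.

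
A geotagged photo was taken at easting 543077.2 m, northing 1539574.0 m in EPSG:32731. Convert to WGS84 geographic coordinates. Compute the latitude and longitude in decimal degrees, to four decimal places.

lat -76.2209°, lon 4.6204°

Zone 31S: λ₀ = 3°, k₀ = 0.9996, false easting 500000 m, false northing 10000000 m.
Meridian distance M = (N − FN)/k₀ = -8463811.5 m.
Inverse transverse Mercator on WGS84 gives φ = -76.22090007°, λ = 4.62039898°.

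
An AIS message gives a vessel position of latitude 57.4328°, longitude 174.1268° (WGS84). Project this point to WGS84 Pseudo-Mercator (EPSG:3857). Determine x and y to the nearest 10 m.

x 19383710 m, y 7849100 m

Web Mercator is spherical with R = a = 6378137 m.
x = R·λ = 6378137 × 3.039085976 = 19383706.709 m.
y = R·ln tan(π/4 + φ/2) = 6378137 × 1.230625587 = 7849098.592 m.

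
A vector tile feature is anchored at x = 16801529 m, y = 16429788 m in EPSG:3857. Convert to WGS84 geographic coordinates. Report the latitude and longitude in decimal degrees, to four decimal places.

R = 6378137 m. λ = x/R = 150.93070297°.
φ = 2·arctan(exp(y/R)) − 90° = 2·arctan(13.14385) − 90° = 81.29849984°.

lat 81.2985°, lon 150.9307°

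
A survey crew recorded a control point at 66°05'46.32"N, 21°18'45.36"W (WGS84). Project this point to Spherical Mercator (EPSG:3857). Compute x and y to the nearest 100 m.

Web Mercator is spherical with R = a = 6378137 m.
x = R·λ = 6378137 × -0.371975042 = -2372507.779 m.
y = R·ln tan(π/4 + φ/2) = 6378137 × 1.552682953 = 9903224.594 m.

x -2372500 m, y 9903200 m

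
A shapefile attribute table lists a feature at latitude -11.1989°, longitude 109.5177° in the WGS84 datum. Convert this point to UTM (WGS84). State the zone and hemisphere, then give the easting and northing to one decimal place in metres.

Zone 49S: E 338160.6 m, N 8761621.3 m

Longitude 109.5177° lies in the 6° band [108°, 114°), giving zone 49; latitude is south of the equator, so 49S.
Zone 49 central meridian λ₀ = 6×49 − 183 = 111°; Δλ = -1.4823°.
Transverse Mercator on WGS84 with k₀ = 0.9996 gives E = 338160.582 m, N = 8761621.303 m.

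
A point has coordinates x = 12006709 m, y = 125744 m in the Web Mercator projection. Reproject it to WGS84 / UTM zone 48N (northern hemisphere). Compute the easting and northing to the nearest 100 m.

E 818100 m, N 125000 m

Web Mercator inverse (R = 6378137 m) → φ = 1.12950440°, λ = 107.85810207°.
UTM 48N forward: E = 818106.559 m, N = 125000.835 m.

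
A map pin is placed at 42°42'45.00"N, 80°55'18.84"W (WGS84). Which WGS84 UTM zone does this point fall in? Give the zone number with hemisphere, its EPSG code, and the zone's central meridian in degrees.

UTM zone = ⌊(λ + 180)/6⌋ + 1; -80.9219° ∈ [-84°, -78°) → zone 17.
Hemisphere: N (φ ≥ 0).
Central meridian λ₀ = 6×17 − 183 = -81°.
EPSG code: 32617.

Zone 17N (EPSG:32617), central meridian -81°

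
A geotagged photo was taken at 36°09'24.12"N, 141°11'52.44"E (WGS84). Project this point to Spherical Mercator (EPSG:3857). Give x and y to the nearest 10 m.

Web Mercator is spherical with R = a = 6378137 m.
x = R·λ = 6378137 × 2.464368252 = 15718078.329 m.
y = R·ln tan(π/4 + φ/2) = 6378137 × 0.677659406 = 4322204.528 m.

x 15718080 m, y 4322200 m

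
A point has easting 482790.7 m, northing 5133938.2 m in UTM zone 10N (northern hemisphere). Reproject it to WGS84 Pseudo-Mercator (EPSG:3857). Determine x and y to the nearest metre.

Unproject from UTM 10N (λ₀ = -123°) → φ = 46.35879999°, λ = -123.22369996°.
Web Mercator (R = 6378137 m): x = -13717199.533 m, y = 5838034.788 m.

x -13717200 m, y 5838035 m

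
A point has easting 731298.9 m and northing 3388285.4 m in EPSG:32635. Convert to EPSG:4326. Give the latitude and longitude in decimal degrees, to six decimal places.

lat 30.604800°, lon 29.412600°

Zone 35N: λ₀ = 27°, k₀ = 0.9996, false easting 500000 m.
Meridian distance M = (N − FN)/k₀ = 3389641.3 m.
Inverse transverse Mercator on WGS84 gives φ = 30.60480038°, λ = 29.41259952°.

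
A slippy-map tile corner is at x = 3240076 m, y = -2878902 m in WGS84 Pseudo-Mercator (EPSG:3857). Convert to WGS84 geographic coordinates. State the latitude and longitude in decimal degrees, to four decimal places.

lat -25.0257°, lon 29.1061°

R = 6378137 m. λ = x/R = 29.10609793°.
φ = 2·arctan(exp(y/R)) − 90° = 2·arctan(0.63675) − 90° = -25.02570309°.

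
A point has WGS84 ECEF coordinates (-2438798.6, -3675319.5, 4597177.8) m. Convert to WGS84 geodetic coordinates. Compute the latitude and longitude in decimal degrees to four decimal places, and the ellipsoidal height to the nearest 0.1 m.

lat 46.3770°, lon -123.5667°, h 4033.3 m

λ = atan2(Y, X) = -123.56669966°; p = √(X²+Y²) = 4410863.0 m.
Bowring's method on WGS84 (a = 6378137 m, b = 6356752.314 m) gives φ = 46.37699972°, h = 4033.324 m.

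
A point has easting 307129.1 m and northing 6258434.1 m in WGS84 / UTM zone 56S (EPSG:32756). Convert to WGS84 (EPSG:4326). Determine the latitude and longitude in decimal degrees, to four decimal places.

Zone 56S: λ₀ = 153°, k₀ = 0.9996, false easting 500000 m, false northing 10000000 m.
Meridian distance M = (N − FN)/k₀ = -3743063.1 m.
Inverse transverse Mercator on WGS84 gives φ = -33.79669994°, λ = 150.91660042°.

lat -33.7967°, lon 150.9166°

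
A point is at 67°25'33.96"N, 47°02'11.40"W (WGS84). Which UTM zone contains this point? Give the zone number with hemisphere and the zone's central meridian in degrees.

UTM zone = ⌊(λ + 180)/6⌋ + 1; -47.0365° ∈ [-48°, -42°) → zone 23.
Hemisphere: N (φ ≥ 0).
Central meridian λ₀ = 6×23 − 183 = -45°.

Zone 23N, central meridian -45°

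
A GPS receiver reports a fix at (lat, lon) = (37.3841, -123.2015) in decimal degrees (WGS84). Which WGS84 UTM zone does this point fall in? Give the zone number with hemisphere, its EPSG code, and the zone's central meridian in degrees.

UTM zone = ⌊(λ + 180)/6⌋ + 1; -123.2015° ∈ [-126°, -120°) → zone 10.
Hemisphere: N (φ ≥ 0).
Central meridian λ₀ = 6×10 − 183 = -123°.
EPSG code: 32610.

Zone 10N (EPSG:32610), central meridian -123°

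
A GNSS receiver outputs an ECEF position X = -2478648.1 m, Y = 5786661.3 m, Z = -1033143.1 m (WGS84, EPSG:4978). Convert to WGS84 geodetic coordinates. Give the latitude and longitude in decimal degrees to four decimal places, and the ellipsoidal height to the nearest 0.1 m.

λ = atan2(Y, X) = 113.18730024°; p = √(X²+Y²) = 6295168.4 m.
Bowring's method on WGS84 (a = 6378137 m, b = 6356752.314 m) gives φ = -9.38179963°, h = 1809.838 m.

lat -9.3818°, lon 113.1873°, h 1809.8 m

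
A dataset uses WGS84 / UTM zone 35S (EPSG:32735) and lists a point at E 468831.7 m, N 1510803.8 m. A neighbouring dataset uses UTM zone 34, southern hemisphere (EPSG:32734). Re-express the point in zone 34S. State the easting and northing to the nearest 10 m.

E 625270 m, N 1506010 m

UTM 35S → geographic: φ = -76.48119992°, λ = 25.80549852°.
UTM 34S (λ₀ = 21°) forward: E = 625267.710 m, N = 1506008.722 m.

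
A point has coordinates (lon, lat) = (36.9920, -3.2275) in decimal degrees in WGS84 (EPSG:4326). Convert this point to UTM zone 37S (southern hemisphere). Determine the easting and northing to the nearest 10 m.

E 276870 m, N 9643040 m

Zone 37 central meridian λ₀ = 6×37 − 183 = 39°; Δλ = -2.0080°.
Transverse Mercator on WGS84 with k₀ = 0.9996 gives E = 276866.218 m, N = 9643040.285 m.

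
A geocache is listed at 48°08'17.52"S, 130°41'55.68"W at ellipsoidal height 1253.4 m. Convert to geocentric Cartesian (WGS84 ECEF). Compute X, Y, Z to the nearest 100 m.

X -2781200 m, Y -3233600 m, Z -4728100 m

WGS84: a = 6378137 m, e² = 0.006694380; N(φ) = a/√(1−e²sin²φ) = 6390011.477 m.
X = (N+h)·cosφ·cosλ = -2781211.641 m; Y = (N+h)·cosφ·sinλ = -3233593.822 m; Z = (N(1−e²)+h)·sinφ = -4728078.347 m.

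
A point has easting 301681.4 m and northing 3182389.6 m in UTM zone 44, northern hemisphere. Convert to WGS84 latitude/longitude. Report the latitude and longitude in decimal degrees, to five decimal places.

Zone 44N: λ₀ = 81°, k₀ = 0.9996, false easting 500000 m.
Meridian distance M = (N − FN)/k₀ = 3183663.1 m.
Inverse transverse Mercator on WGS84 gives φ = 28.75370018°, λ = 78.96890026°.

lat 28.75370°, lon 78.96890°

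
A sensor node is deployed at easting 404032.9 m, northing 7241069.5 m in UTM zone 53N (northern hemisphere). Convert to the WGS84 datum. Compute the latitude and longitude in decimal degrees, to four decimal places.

Zone 53N: λ₀ = 135°, k₀ = 0.9996, false easting 500000 m.
Meridian distance M = (N − FN)/k₀ = 7243967.1 m.
Inverse transverse Mercator on WGS84 gives φ = 65.27860042°, λ = 132.94319951°.

lat 65.2786°, lon 132.9432°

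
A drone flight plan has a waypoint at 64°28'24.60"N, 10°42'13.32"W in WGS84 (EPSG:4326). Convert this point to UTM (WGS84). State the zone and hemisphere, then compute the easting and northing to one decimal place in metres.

Longitude -10.7037° lies in the 6° band [-12°, -6°), giving zone 29; latitude is north of the equator, so 29N.
Zone 29 central meridian λ₀ = 6×29 − 183 = -9°; Δλ = -1.7037°.
Transverse Mercator on WGS84 with k₀ = 0.9996 gives E = 418088.940 m, N = 7150878.353 m.

Zone 29N: E 418088.9 m, N 7150878.4 m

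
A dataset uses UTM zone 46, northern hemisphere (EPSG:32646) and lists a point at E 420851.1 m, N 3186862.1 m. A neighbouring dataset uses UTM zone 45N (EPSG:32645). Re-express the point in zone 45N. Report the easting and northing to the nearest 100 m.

E 1006700 m, N 3197700 m

UTM 46N → geographic: φ = 28.80690035°, λ = 92.18889991°.
UTM 45N (λ₀ = 87°) forward: E = 1006708.358 m, N = 3197667.622 m.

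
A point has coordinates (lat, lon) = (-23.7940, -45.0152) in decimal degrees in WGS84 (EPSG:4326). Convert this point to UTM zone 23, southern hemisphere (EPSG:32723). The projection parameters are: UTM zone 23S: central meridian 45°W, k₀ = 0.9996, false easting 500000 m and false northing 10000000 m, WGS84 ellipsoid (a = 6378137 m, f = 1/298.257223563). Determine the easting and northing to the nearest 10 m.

E 498450 m, N 7368580 m

Zone 23 central meridian λ₀ = 6×23 − 183 = -45°; Δλ = -0.0152°.
Transverse Mercator on WGS84 with k₀ = 0.9996 gives E = 498451.541 m, N = 7368580.140 m.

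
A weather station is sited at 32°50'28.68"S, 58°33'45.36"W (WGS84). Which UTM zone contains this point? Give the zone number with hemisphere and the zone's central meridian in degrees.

Zone 21S, central meridian -57°

UTM zone = ⌊(λ + 180)/6⌋ + 1; -58.5626° ∈ [-60°, -54°) → zone 21.
Hemisphere: S (φ < 0).
Central meridian λ₀ = 6×21 − 183 = -57°.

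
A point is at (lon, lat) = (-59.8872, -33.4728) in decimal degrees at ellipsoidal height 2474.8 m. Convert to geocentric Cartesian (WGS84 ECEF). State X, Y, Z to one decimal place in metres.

WGS84: a = 6378137 m, e² = 0.006694380; N(φ) = a/√(1−e²sin²φ) = 6384641.199 m.
X = (N+h)·cosφ·cosλ = 2672977.792 m; Y = (N+h)·cosφ·sinλ = -4608755.348 m; Z = (N(1−e²)+h)·sinφ = -3499183.149 m.

X 2672977.8 m, Y -4608755.3 m, Z -3499183.1 m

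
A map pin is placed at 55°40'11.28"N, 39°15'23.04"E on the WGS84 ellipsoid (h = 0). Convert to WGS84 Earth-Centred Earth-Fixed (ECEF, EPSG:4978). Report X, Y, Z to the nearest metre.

X 2791633 m, Y 2281380 m, Z 5243796 m

WGS84: a = 6378137 m, e² = 0.006694380; N(φ) = a/√(1−e²sin²φ) = 6392745.825 m.
X = (N+h)·cosφ·cosλ = 2791633.460 m; Y = (N+h)·cosφ·sinλ = 2281380.242 m; Z = (N(1−e²)+h)·sinφ = 5243796.313 m.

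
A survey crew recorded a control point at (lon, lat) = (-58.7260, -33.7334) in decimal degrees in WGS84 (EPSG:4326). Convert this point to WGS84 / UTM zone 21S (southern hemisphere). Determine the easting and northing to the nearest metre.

E 340102 m, N 6266066 m

Zone 21 central meridian λ₀ = 6×21 − 183 = -57°; Δλ = -1.7260°.
Transverse Mercator on WGS84 with k₀ = 0.9996 gives E = 340102.078 m, N = 6266065.755 m.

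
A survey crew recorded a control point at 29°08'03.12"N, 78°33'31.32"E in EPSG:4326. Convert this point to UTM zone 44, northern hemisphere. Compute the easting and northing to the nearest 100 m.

Zone 44 central meridian λ₀ = 6×44 − 183 = 81°; Δλ = -2.4413°.
Transverse Mercator on WGS84 with k₀ = 0.9996 gives E = 262487.259 m, N = 3225318.450 m.

E 262500 m, N 3225300 m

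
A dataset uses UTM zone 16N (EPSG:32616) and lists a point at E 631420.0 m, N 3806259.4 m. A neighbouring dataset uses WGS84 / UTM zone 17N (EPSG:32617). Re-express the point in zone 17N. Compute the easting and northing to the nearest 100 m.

UTM 16N → geographic: φ = 34.38939998°, λ = -85.57039973°.
UTM 17N (λ₀ = -81°) forward: E = 79706.694 m, N = 3814813.265 m.

E 79700 m, N 3814800 m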